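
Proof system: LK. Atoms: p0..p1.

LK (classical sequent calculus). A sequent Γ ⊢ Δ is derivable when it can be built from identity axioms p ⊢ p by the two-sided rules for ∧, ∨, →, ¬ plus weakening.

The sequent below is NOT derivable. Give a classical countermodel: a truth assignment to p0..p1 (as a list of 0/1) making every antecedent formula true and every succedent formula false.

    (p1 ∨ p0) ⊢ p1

Truth-table refutation:
  v=00: Γ:[(p1 ∨ p0)=F] Δ:[p1=F] refutes=False
  v=01: Γ:[(p1 ∨ p0)=T] Δ:[p1=T] refutes=False
  v=10: Γ:[(p1 ∨ p0)=T] Δ:[p1=F] refutes=True  ← countermodel

Result: [1, 0]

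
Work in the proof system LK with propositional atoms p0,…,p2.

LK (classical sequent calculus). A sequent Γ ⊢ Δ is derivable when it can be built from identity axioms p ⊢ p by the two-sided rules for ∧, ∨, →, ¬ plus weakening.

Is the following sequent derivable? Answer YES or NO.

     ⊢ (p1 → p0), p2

Search for a countermodel by truth-table:
  v=000: Γ:[] Δ:[(p1 → p0)=T, p2=F] refutes=False
  v=001: Γ:[] Δ:[(p1 → p0)=T, p2=T] refutes=False
  v=010: Γ:[] Δ:[(p1 → p0)=F, p2=F] refutes=True  ← countermodel

Result: NO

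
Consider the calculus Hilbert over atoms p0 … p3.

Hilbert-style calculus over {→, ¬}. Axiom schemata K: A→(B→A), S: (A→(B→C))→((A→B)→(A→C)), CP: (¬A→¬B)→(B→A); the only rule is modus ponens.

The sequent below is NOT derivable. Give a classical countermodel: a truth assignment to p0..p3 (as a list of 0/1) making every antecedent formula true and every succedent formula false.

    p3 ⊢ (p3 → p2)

Search for a countermodel by truth-table:
  v=0000: Γ:[p3=F] Δ:[(p3 → p2)=T] refutes=False
  v=0001: Γ:[p3=T] Δ:[(p3 → p2)=F] refutes=True  ← countermodel

Result: [0, 0, 0, 1]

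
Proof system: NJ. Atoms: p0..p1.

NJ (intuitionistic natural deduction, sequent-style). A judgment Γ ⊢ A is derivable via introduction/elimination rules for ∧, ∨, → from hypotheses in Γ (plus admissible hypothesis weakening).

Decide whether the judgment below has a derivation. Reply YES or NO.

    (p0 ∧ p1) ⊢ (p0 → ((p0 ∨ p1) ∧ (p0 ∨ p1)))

Proof tree:
[→I] (p0 ∧ p1) ⊢ (p0 → ((p0 ∨ p1) ∧ (p0 ∨ p1)))
  [∧I] (p0 ∧ p1), p0 ⊢ ((p0 ∨ p1) ∧ (p0 ∨ p1))
    [∨I₁] p0, (p0 ∧ p1) ⊢ (p0 ∨ p1)
      [Wk] p0, (p0 ∧ p1) ⊢ p0
        [Ax] p0 ⊢ p0
    [∨I₁] p0, (p0 ∧ p1) ⊢ (p0 ∨ p1)
      [Wk] p0, (p0 ∧ p1) ⊢ p0
        [Ax] p0 ⊢ p0

Result: YES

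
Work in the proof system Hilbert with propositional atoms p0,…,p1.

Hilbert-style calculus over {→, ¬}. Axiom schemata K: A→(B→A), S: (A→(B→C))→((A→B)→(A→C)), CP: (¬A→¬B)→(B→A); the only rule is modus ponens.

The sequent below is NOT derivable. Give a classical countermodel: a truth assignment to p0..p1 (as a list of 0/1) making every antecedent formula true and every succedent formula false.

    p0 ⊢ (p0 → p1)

Enumerate valuations to refute Γ ⊢ Δ:
  v=00: Γ:[p0=F] Δ:[(p0 → p1)=T] refutes=False
  v=01: Γ:[p0=F] Δ:[(p0 → p1)=T] refutes=False
  v=10: Γ:[p0=T] Δ:[(p0 → p1)=F] refutes=True  ← countermodel

Result: [1, 0]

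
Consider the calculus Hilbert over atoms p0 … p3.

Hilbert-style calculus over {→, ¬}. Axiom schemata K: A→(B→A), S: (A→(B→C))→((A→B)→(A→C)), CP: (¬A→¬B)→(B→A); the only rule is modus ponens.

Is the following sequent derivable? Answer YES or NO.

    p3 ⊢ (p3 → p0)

Search for a countermodel by truth-table:
  v=0000: Γ:[p3=F] Δ:[(p3 → p0)=T] refutes=False
  v=0001: Γ:[p3=T] Δ:[(p3 → p0)=F] refutes=True  ← countermodel

Result: NO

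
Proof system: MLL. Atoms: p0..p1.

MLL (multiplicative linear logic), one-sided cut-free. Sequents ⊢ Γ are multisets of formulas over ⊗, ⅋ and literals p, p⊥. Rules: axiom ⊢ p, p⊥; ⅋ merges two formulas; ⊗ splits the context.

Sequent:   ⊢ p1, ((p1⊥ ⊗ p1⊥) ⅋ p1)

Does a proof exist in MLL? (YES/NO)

Derivation trace:
[⅋]  ⊢ p1, ((p1⊥ ⊗ p1⊥) ⅋ p1)
  [⊗]  ⊢ p1, p1, (p1⊥ ⊗ p1⊥)
    [Ax]  ⊢ p1, p1⊥
    [Ax]  ⊢ p1, p1⊥

Result: YES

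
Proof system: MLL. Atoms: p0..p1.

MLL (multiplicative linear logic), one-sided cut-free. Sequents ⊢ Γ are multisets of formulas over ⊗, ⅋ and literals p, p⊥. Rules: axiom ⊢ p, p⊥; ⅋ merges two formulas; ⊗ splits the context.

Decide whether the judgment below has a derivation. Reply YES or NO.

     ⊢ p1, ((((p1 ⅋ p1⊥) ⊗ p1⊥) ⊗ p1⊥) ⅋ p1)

Proof tree:
[⅋]  ⊢ p1, ((((p1 ⅋ p1⊥) ⊗ p1⊥) ⊗ p1⊥) ⅋ p1)
  [⊗]  ⊢ p1, p1, (((p1 ⅋ p1⊥) ⊗ p1⊥) ⊗ p1⊥)
    [⊗]  ⊢ p1, ((p1 ⅋ p1⊥) ⊗ p1⊥)
      [⅋]  ⊢ (p1 ⅋ p1⊥)
        [Ax]  ⊢ p1, p1⊥
      [Ax]  ⊢ p1, p1⊥
    [Ax]  ⊢ p1, p1⊥

Result: YES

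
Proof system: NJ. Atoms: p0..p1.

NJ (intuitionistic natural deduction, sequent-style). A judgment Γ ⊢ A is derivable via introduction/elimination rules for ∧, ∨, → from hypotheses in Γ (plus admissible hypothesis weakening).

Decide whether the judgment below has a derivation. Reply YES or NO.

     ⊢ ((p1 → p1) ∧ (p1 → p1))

Derivation trace:
[∧I]  ⊢ ((p1 → p1) ∧ (p1 → p1))
  [→I]  ⊢ (p1 → p1)
    [Ax] p1 ⊢ p1
  [→I]  ⊢ (p1 → p1)
    [Ax] p1 ⊢ p1

Result: YES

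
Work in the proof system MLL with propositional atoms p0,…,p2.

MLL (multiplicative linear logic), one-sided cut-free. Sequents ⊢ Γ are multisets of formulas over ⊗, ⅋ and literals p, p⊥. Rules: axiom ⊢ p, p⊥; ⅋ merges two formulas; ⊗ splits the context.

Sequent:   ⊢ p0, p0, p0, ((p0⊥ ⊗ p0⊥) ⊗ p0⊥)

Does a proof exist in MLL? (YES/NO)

Derivation trace:
[⊗]  ⊢ p0, p0, p0, ((p0⊥ ⊗ p0⊥) ⊗ p0⊥)
  [⊗]  ⊢ p0, p0, (p0⊥ ⊗ p0⊥)
    [Ax]  ⊢ p0, p0⊥
    [Ax]  ⊢ p0, p0⊥
  [Ax]  ⊢ p0, p0⊥

Result: YES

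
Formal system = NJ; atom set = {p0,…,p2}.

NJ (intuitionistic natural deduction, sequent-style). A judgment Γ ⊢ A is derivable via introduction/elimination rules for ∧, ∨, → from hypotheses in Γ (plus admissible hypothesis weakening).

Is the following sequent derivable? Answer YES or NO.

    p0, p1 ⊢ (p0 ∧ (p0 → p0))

Derivation (root first):
[Wk] p0, p1 ⊢ (p0 ∧ (p0 → p0))
  [∧I] p0 ⊢ (p0 ∧ (p0 → p0))
    [Ax] p0 ⊢ p0
    [→I]  ⊢ (p0 → p0)
      [Ax] p0 ⊢ p0

Result: YES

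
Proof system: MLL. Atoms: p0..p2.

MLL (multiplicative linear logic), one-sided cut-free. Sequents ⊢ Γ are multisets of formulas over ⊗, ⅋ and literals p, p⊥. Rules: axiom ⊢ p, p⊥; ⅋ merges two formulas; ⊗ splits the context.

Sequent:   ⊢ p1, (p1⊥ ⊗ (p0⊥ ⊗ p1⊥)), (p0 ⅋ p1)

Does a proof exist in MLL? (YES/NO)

Derivation trace:
[⅋]  ⊢ p1, (p1⊥ ⊗ (p0⊥ ⊗ p1⊥)), (p0 ⅋ p1)
  [⊗]  ⊢ p1, p0, p1, (p1⊥ ⊗ (p0⊥ ⊗ p1⊥))
    [Ax]  ⊢ p1, p1⊥
    [⊗]  ⊢ p0, p1, (p0⊥ ⊗ p1⊥)
      [Ax]  ⊢ p0, p0⊥
      [Ax]  ⊢ p1, p1⊥

Result: YES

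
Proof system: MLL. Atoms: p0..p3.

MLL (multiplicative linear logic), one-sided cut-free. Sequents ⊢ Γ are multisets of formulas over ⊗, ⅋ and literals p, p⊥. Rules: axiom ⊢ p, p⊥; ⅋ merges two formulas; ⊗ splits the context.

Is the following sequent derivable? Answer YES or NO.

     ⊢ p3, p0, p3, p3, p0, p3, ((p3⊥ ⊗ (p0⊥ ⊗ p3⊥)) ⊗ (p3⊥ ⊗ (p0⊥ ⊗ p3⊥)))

Derivation trace:
[⊗]  ⊢ p3, p0, p3, p3, p0, p3, ((p3⊥ ⊗ (p0⊥ ⊗ p3⊥)) ⊗ (p3⊥ ⊗ (p0⊥ ⊗ p3⊥)))
  [⊗]  ⊢ p3, p0, p3, (p3⊥ ⊗ (p0⊥ ⊗ p3⊥))
    [Ax]  ⊢ p3, p3⊥
    [⊗]  ⊢ p0, p3, (p0⊥ ⊗ p3⊥)
      [Ax]  ⊢ p0, p0⊥
      [Ax]  ⊢ p3, p3⊥
  [⊗]  ⊢ p3, p0, p3, (p3⊥ ⊗ (p0⊥ ⊗ p3⊥))
    [Ax]  ⊢ p3, p3⊥
    [⊗]  ⊢ p0, p3, (p0⊥ ⊗ p3⊥)
      [Ax]  ⊢ p0, p0⊥
      [Ax]  ⊢ p3, p3⊥

Result: YES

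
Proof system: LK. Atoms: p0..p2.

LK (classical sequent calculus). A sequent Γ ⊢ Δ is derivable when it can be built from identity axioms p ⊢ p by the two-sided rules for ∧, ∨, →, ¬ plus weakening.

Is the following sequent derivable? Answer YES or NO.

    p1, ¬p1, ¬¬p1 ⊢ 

Derivation (root first):
[¬L] p1, ¬p1, ¬¬p1 ⊢ 
  [¬R] p1, ¬p1 ⊢ ¬p1
    [¬L] p1, p1, ¬p1 ⊢ 
      [WL] p1, p1 ⊢ p1
        [Ax] p1 ⊢ p1

Result: YES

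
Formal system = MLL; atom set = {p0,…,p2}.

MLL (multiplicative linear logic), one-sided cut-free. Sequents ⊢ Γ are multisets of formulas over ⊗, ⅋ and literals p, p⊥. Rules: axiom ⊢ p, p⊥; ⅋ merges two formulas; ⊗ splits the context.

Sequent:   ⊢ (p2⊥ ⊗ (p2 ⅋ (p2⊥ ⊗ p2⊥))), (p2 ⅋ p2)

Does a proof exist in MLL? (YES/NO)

Derivation (root first):
[⅋]  ⊢ (p2⊥ ⊗ (p2 ⅋ (p2⊥ ⊗ p2⊥))), (p2 ⅋ p2)
  [⊗]  ⊢ p2, p2, (p2⊥ ⊗ (p2 ⅋ (p2⊥ ⊗ p2⊥)))
    [Ax]  ⊢ p2, p2⊥
    [⅋]  ⊢ p2, (p2 ⅋ (p2⊥ ⊗ p2⊥))
      [⊗]  ⊢ p2, p2, (p2⊥ ⊗ p2⊥)
        [Ax]  ⊢ p2, p2⊥
        [Ax]  ⊢ p2, p2⊥

Result: YES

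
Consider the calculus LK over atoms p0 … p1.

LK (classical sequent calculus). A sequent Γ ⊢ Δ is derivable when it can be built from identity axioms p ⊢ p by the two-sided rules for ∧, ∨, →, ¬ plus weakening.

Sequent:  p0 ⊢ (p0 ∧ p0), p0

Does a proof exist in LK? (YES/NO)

Derivation (root first):
[WR] p0 ⊢ (p0 ∧ p0), p0
  [∧R] p0 ⊢ (p0 ∧ p0)
    [Ax] p0 ⊢ p0
    [Ax] p0 ⊢ p0

Result: YES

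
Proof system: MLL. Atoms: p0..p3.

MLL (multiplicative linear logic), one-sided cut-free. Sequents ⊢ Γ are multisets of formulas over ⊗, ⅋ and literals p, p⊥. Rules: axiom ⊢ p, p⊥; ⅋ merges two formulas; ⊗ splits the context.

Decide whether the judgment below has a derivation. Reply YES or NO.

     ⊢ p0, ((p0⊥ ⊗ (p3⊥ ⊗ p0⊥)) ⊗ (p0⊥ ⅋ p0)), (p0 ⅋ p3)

Proof tree:
[⅋]  ⊢ p0, ((p0⊥ ⊗ (p3⊥ ⊗ p0⊥)) ⊗ (p0⊥ ⅋ p0)), (p0 ⅋ p3)
  [⊗]  ⊢ p0, p3, p0, ((p0⊥ ⊗ (p3⊥ ⊗ p0⊥)) ⊗ (p0⊥ ⅋ p0))
    [⊗]  ⊢ p0, p3, p0, (p0⊥ ⊗ (p3⊥ ⊗ p0⊥))
      [Ax]  ⊢ p0, p0⊥
      [⊗]  ⊢ p3, p0, (p3⊥ ⊗ p0⊥)
        [Ax]  ⊢ p3, p3⊥
        [Ax]  ⊢ p0, p0⊥
    [⅋]  ⊢ (p0⊥ ⅋ p0)
      [Ax]  ⊢ p0, p0⊥

Result: YES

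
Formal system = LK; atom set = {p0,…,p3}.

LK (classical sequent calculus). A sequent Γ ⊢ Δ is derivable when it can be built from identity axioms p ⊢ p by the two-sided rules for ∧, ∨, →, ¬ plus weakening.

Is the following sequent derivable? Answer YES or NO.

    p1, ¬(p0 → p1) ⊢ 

Derivation (root first):
[¬L] p1, ¬(p0 → p1) ⊢ 
  [→R] p1 ⊢ (p0 → p1)
    [WL] p1, p0 ⊢ p1
      [Ax] p1 ⊢ p1

Result: YES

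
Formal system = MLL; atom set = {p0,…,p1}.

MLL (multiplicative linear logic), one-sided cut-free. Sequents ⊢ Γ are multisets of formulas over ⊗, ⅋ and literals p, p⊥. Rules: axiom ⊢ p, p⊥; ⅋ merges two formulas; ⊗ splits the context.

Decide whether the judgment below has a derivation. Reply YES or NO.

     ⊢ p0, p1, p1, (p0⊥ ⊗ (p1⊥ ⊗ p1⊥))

Proof tree:
[⊗]  ⊢ p0, p1, p1, (p0⊥ ⊗ (p1⊥ ⊗ p1⊥))
  [Ax]  ⊢ p0, p0⊥
  [⊗]  ⊢ p1, p1, (p1⊥ ⊗ p1⊥)
    [Ax]  ⊢ p1, p1⊥
    [Ax]  ⊢ p1, p1⊥

Result: YES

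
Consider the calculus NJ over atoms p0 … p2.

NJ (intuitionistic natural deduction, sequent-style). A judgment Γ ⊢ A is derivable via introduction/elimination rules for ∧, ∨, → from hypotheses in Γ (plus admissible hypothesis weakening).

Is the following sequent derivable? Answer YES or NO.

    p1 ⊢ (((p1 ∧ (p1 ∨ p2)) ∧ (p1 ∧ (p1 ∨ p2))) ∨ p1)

Derivation trace:
[∨I₁] p1 ⊢ (((p1 ∧ (p1 ∨ p2)) ∧ (p1 ∧ (p1 ∨ p2))) ∨ p1)
  [∧I] p1 ⊢ ((p1 ∧ (p1 ∨ p2)) ∧ (p1 ∧ (p1 ∨ p2)))
    [∧I] p1 ⊢ (p1 ∧ (p1 ∨ p2))
      [Ax] p1 ⊢ p1
      [∨I₁] p1 ⊢ (p1 ∨ p2)
        [Ax] p1 ⊢ p1
    [∧I] p1 ⊢ (p1 ∧ (p1 ∨ p2))
      [Ax] p1 ⊢ p1
      [∨I₁] p1 ⊢ (p1 ∨ p2)
        [Ax] p1 ⊢ p1

Result: YES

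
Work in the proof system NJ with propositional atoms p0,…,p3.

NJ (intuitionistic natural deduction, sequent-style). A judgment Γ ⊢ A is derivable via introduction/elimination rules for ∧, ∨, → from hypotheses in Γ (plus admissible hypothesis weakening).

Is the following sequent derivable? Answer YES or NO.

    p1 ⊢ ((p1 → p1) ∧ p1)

Proof tree:
[∧I] p1 ⊢ ((p1 → p1) ∧ p1)
  [→I]  ⊢ (p1 → p1)
    [Ax] p1 ⊢ p1
  [Ax] p1 ⊢ p1

Result: YES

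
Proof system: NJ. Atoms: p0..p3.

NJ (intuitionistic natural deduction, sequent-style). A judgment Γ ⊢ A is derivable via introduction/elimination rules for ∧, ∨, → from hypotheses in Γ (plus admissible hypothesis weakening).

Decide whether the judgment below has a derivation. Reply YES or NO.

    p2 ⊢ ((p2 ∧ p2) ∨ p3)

Derivation (root first):
[∨I₁] p2 ⊢ ((p2 ∧ p2) ∨ p3)
  [∧I] p2 ⊢ (p2 ∧ p2)
    [Ax] p2 ⊢ p2
    [Ax] p2 ⊢ p2

Result: YES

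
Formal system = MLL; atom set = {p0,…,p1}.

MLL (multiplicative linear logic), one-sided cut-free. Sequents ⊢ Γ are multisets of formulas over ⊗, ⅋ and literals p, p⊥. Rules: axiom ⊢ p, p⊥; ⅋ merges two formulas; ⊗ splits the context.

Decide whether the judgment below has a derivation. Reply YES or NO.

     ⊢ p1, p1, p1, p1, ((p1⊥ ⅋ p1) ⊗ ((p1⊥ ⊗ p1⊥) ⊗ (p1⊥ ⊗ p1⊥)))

Derivation (root first):
[⊗]  ⊢ p1, p1, p1, p1, ((p1⊥ ⅋ p1) ⊗ ((p1⊥ ⊗ p1⊥) ⊗ (p1⊥ ⊗ p1⊥)))
  [⅋]  ⊢ (p1⊥ ⅋ p1)
    [Ax]  ⊢ p1, p1⊥
  [⊗]  ⊢ p1, p1, p1, p1, ((p1⊥ ⊗ p1⊥) ⊗ (p1⊥ ⊗ p1⊥))
    [⊗]  ⊢ p1, p1, (p1⊥ ⊗ p1⊥)
      [Ax]  ⊢ p1, p1⊥
      [Ax]  ⊢ p1, p1⊥
    [⊗]  ⊢ p1, p1, (p1⊥ ⊗ p1⊥)
      [Ax]  ⊢ p1, p1⊥
      [Ax]  ⊢ p1, p1⊥

Result: YES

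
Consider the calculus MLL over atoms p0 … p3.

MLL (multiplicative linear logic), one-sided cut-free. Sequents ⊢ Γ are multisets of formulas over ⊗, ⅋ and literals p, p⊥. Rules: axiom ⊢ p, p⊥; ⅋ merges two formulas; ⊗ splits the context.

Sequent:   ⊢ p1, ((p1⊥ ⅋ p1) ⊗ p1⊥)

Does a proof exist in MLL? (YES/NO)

Proof tree:
[⊗]  ⊢ p1, ((p1⊥ ⅋ p1) ⊗ p1⊥)
  [⅋]  ⊢ (p1⊥ ⅋ p1)
    [Ax]  ⊢ p1, p1⊥
  [Ax]  ⊢ p1, p1⊥

Result: YES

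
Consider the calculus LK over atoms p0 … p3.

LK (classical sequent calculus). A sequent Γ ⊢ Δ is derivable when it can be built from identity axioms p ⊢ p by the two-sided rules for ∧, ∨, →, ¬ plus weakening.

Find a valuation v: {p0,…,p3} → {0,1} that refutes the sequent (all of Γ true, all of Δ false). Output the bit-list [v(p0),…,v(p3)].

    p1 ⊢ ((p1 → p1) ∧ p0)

Enumerate valuations to refute Γ ⊢ Δ:
  v=0000: Γ:[p1=F] Δ:[((p1 → p1) ∧ p0)=F] refutes=False
  v=0001: Γ:[p1=F] Δ:[((p1 → p1) ∧ p0)=F] refutes=False
  v=0010: Γ:[p1=F] Δ:[((p1 → p1) ∧ p0)=F] refutes=False
  v=0011: Γ:[p1=F] Δ:[((p1 → p1) ∧ p0)=F] refutes=False
  v=0100: Γ:[p1=T] Δ:[((p1 → p1) ∧ p0)=F] refutes=True  ← countermodel

Result: [0, 1, 0, 0]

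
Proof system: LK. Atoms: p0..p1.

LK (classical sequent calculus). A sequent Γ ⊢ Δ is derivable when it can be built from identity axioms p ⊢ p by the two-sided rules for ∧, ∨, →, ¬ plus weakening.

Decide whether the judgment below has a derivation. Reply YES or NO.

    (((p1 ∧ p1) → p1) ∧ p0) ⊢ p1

Search for a countermodel by truth-table:
  v=00: Γ:[(((p1 ∧ p1) → p1) ∧ p0)=F] Δ:[p1=F] refutes=False
  v=01: Γ:[(((p1 ∧ p1) → p1) ∧ p0)=F] Δ:[p1=T] refutes=False
  v=10: Γ:[(((p1 ∧ p1) → p1) ∧ p0)=T] Δ:[p1=F] refutes=True  ← countermodel

Result: NO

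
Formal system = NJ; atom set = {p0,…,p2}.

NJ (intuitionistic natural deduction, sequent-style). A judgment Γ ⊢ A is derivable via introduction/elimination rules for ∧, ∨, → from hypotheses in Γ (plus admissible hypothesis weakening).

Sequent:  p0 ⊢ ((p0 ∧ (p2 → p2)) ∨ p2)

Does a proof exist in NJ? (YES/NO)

Derivation (root first):
[∨I₁] p0 ⊢ ((p0 ∧ (p2 → p2)) ∨ p2)
  [∧I] p0 ⊢ (p0 ∧ (p2 → p2))
    [Ax] p0 ⊢ p0
    [→I]  ⊢ (p2 → p2)
      [Ax] p2 ⊢ p2

Result: YES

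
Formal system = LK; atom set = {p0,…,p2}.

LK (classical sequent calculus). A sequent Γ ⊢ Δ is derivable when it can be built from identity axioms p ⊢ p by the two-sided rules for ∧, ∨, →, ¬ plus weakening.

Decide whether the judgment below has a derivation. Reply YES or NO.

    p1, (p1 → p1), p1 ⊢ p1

Derivation trace:
[WL] p1, (p1 → p1), p1 ⊢ p1
  [→L] p1, (p1 → p1) ⊢ p1
    [Ax] p1 ⊢ p1
    [Ax] p1 ⊢ p1

Result: YES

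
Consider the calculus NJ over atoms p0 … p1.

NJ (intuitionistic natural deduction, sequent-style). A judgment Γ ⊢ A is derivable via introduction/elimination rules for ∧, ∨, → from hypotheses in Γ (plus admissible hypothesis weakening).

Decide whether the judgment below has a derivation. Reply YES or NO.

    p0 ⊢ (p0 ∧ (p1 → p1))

Derivation (root first):
[∧I] p0 ⊢ (p0 ∧ (p1 → p1))
  [Ax] p0 ⊢ p0
  [→I]  ⊢ (p1 → p1)
    [Ax] p1 ⊢ p1

Result: YES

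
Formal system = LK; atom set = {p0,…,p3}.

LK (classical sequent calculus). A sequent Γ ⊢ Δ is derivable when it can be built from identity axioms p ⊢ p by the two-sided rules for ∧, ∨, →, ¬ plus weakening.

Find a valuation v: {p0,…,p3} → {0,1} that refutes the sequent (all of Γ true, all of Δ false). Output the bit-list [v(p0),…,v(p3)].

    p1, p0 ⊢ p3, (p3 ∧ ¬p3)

Search for a countermodel by truth-table:
  v=0000: Γ:[p1=F, p0=F] Δ:[p3=F, (p3 ∧ ¬p3)=F] refutes=False
  v=0001: Γ:[p1=F, p0=F] Δ:[p3=T, (p3 ∧ ¬p3)=F] refutes=False
  v=0010: Γ:[p1=F, p0=F] Δ:[p3=F, (p3 ∧ ¬p3)=F] refutes=False
  v=0011: Γ:[p1=F, p0=F] Δ:[p3=T, (p3 ∧ ¬p3)=F] refutes=False
  v=0100: Γ:[p1=T, p0=F] Δ:[p3=F, (p3 ∧ ¬p3)=F] refutes=False
  v=0101: Γ:[p1=T, p0=F] Δ:[p3=T, (p3 ∧ ¬p3)=F] refutes=False
  v=0110: Γ:[p1=T, p0=F] Δ:[p3=F, (p3 ∧ ¬p3)=F] refutes=False
  v=0111: Γ:[p1=T, p0=F] Δ:[p3=T, (p3 ∧ ¬p3)=F] refutes=False
  v=1000: Γ:[p1=F, p0=T] Δ:[p3=F, (p3 ∧ ¬p3)=F] refutes=False
  v=1001: Γ:[p1=F, p0=T] Δ:[p3=T, (p3 ∧ ¬p3)=F] refutes=False
  v=1010: Γ:[p1=F, p0=T] Δ:[p3=F, (p3 ∧ ¬p3)=F] refutes=False
  v=1011: Γ:[p1=F, p0=T] Δ:[p3=T, (p3 ∧ ¬p3)=F] refutes=False
  v=1100: Γ:[p1=T, p0=T] Δ:[p3=F, (p3 ∧ ¬p3)=F] refutes=True  ← countermodel

Result: [1, 1, 0, 0]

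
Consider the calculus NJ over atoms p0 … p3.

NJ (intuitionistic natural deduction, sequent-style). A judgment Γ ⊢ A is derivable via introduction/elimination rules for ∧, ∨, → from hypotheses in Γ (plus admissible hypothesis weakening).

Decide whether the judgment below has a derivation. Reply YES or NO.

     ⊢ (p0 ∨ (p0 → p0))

Proof tree:
[∨I₂]  ⊢ (p0 ∨ (p0 → p0))
  [→I]  ⊢ (p0 → p0)
    [Ax] p0 ⊢ p0

Result: YES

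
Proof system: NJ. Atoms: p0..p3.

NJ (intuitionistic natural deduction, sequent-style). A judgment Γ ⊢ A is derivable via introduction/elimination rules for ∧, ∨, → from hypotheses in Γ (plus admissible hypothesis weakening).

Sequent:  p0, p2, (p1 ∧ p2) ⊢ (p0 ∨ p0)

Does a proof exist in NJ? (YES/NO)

Derivation (root first):
[Wk] p0, p2, (p1 ∧ p2) ⊢ (p0 ∨ p0)
  [Wk] p0, p2 ⊢ (p0 ∨ p0)
    [∨I₂] p0 ⊢ (p0 ∨ p0)
      [Ax] p0 ⊢ p0

Result: YES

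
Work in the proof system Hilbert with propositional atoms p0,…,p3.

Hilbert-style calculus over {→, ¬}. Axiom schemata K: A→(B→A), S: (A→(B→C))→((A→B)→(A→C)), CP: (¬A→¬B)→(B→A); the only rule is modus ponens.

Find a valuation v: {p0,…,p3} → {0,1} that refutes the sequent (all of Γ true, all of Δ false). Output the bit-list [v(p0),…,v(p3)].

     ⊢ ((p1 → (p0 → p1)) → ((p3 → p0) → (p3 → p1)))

Search for a countermodel by truth-table:
  v=0000: Γ:[] Δ:[((p1 → (p0 → p1)) → ((p3 → p0) → (p3 → p1)))=T] refutes=False
  v=0001: Γ:[] Δ:[((p1 → (p0 → p1)) → ((p3 → p0) → (p3 → p1)))=T] refutes=False
  v=0010: Γ:[] Δ:[((p1 → (p0 → p1)) → ((p3 → p0) → (p3 → p1)))=T] refutes=False
  v=0011: Γ:[] Δ:[((p1 → (p0 → p1)) → ((p3 → p0) → (p3 → p1)))=T] refutes=False
  v=0100: Γ:[] Δ:[((p1 → (p0 → p1)) → ((p3 → p0) → (p3 → p1)))=T] refutes=False
  v=0101: Γ:[] Δ:[((p1 → (p0 → p1)) → ((p3 → p0) → (p3 → p1)))=T] refutes=False
  v=0110: Γ:[] Δ:[((p1 → (p0 → p1)) → ((p3 → p0) → (p3 → p1)))=T] refutes=False
  v=0111: Γ:[] Δ:[((p1 → (p0 → p1)) → ((p3 → p0) → (p3 → p1)))=T] refutes=False
  v=1000: Γ:[] Δ:[((p1 → (p0 → p1)) → ((p3 → p0) → (p3 → p1)))=T] refutes=False
  v=1001: Γ:[] Δ:[((p1 → (p0 → p1)) → ((p3 → p0) → (p3 → p1)))=F] refutes=True  ← countermodel

Result: [1, 0, 0, 1]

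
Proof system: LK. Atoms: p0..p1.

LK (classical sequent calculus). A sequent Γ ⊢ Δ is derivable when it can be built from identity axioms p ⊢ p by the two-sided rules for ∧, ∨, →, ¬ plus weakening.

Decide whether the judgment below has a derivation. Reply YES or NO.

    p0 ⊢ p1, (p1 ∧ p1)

Truth-table refutation:
  v=00: Γ:[p0=F] Δ:[p1=F, (p1 ∧ p1)=F] refutes=False
  v=01: Γ:[p0=F] Δ:[p1=T, (p1 ∧ p1)=T] refutes=False
  v=10: Γ:[p0=T] Δ:[p1=F, (p1 ∧ p1)=F] refutes=True  ← countermodel

Result: NO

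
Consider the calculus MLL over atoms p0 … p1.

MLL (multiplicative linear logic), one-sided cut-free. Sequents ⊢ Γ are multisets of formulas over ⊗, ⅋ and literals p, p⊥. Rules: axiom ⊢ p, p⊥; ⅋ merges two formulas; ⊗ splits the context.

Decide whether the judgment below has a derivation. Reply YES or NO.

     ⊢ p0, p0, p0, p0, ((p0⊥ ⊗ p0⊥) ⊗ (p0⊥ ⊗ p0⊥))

Derivation trace:
[⊗]  ⊢ p0, p0, p0, p0, ((p0⊥ ⊗ p0⊥) ⊗ (p0⊥ ⊗ p0⊥))
  [⊗]  ⊢ p0, p0, (p0⊥ ⊗ p0⊥)
    [Ax]  ⊢ p0, p0⊥
    [Ax]  ⊢ p0, p0⊥
  [⊗]  ⊢ p0, p0, (p0⊥ ⊗ p0⊥)
    [Ax]  ⊢ p0, p0⊥
    [Ax]  ⊢ p0, p0⊥

Result: YES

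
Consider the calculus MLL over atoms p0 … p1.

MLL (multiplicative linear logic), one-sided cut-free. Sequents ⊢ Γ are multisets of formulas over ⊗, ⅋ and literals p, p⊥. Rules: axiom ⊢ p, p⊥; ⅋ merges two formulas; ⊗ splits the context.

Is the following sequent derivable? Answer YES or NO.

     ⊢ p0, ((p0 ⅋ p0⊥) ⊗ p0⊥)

Derivation trace:
[⊗]  ⊢ p0, ((p0 ⅋ p0⊥) ⊗ p0⊥)
  [⅋]  ⊢ (p0 ⅋ p0⊥)
    [Ax]  ⊢ p0, p0⊥
  [Ax]  ⊢ p0, p0⊥

Result: YES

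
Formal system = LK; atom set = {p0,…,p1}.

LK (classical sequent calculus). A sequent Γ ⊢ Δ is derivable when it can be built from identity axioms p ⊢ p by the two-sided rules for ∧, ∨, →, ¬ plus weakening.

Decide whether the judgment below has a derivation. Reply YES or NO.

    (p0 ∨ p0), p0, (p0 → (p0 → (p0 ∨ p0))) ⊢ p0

Derivation trace:
[→L] (p0 ∨ p0), p0, (p0 → (p0 → (p0 ∨ p0))) ⊢ p0
  [Ax] p0 ⊢ p0
  [→L] (p0 ∨ p0), (p0 → (p0 ∨ p0)) ⊢ p0
    [∨L] (p0 ∨ p0) ⊢ p0
      [Ax] p0 ⊢ p0
      [Ax] p0 ⊢ p0
    [∨L] (p0 ∨ p0) ⊢ p0
      [Ax] p0 ⊢ p0
      [Ax] p0 ⊢ p0

Result: YES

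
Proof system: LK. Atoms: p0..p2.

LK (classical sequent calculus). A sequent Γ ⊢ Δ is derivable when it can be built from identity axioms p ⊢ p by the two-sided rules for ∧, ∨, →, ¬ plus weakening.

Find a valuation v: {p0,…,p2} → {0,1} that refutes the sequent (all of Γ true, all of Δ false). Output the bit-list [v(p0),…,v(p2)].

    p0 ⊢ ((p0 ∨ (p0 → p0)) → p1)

Truth-table refutation:
  v=000: Γ:[p0=F] Δ:[((p0 ∨ (p0 → p0)) → p1)=F] refutes=False
  v=001: Γ:[p0=F] Δ:[((p0 ∨ (p0 → p0)) → p1)=F] refutes=False
  v=010: Γ:[p0=F] Δ:[((p0 ∨ (p0 → p0)) → p1)=T] refutes=False
  v=011: Γ:[p0=F] Δ:[((p0 ∨ (p0 → p0)) → p1)=T] refutes=False
  v=100: Γ:[p0=T] Δ:[((p0 ∨ (p0 → p0)) → p1)=F] refutes=True  ← countermodel

Result: [1, 0, 0]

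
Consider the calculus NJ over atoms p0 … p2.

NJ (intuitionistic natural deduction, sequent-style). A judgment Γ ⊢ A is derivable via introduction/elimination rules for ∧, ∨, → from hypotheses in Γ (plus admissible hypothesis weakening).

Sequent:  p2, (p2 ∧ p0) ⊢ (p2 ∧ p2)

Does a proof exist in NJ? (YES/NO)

Proof tree:
[Wk] p2, (p2 ∧ p0) ⊢ (p2 ∧ p2)
  [∧I] p2 ⊢ (p2 ∧ p2)
    [Ax] p2 ⊢ p2
    [Ax] p2 ⊢ p2

Result: YES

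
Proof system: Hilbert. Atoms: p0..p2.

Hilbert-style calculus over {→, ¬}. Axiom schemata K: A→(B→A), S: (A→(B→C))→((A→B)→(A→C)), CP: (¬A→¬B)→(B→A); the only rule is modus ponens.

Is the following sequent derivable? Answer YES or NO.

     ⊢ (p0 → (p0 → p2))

Truth-table refutation:
  v=000: Γ:[] Δ:[(p0 → (p0 → p2))=T] refutes=False
  v=001: Γ:[] Δ:[(p0 → (p0 → p2))=T] refutes=False
  v=010: Γ:[] Δ:[(p0 → (p0 → p2))=T] refutes=False
  v=011: Γ:[] Δ:[(p0 → (p0 → p2))=T] refutes=False
  v=100: Γ:[] Δ:[(p0 → (p0 → p2))=F] refutes=True  ← countermodel

Result: NO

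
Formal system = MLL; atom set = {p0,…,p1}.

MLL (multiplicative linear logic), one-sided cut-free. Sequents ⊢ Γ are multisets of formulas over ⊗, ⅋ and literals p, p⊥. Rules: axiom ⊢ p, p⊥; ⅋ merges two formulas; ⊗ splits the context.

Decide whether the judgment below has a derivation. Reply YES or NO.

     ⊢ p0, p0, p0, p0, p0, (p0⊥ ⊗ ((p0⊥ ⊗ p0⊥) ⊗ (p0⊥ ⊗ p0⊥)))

Derivation (root first):
[⊗]  ⊢ p0, p0, p0, p0, p0, (p0⊥ ⊗ ((p0⊥ ⊗ p0⊥) ⊗ (p0⊥ ⊗ p0⊥)))
  [Ax]  ⊢ p0, p0⊥
  [⊗]  ⊢ p0, p0, p0, p0, ((p0⊥ ⊗ p0⊥) ⊗ (p0⊥ ⊗ p0⊥))
    [⊗]  ⊢ p0, p0, (p0⊥ ⊗ p0⊥)
      [Ax]  ⊢ p0, p0⊥
      [Ax]  ⊢ p0, p0⊥
    [⊗]  ⊢ p0, p0, (p0⊥ ⊗ p0⊥)
      [Ax]  ⊢ p0, p0⊥
      [Ax]  ⊢ p0, p0⊥

Result: YES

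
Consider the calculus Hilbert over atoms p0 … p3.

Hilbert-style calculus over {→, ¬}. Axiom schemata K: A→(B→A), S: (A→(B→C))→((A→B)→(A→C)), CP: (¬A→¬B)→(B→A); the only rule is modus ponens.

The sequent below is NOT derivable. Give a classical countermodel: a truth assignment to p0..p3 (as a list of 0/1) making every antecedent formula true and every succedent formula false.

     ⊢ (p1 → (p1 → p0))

Search for a countermodel by truth-table:
  v=0000: Γ:[] Δ:[(p1 → (p1 → p0))=T] refutes=False
  v=0001: Γ:[] Δ:[(p1 → (p1 → p0))=T] refutes=False
  v=0010: Γ:[] Δ:[(p1 → (p1 → p0))=T] refutes=False
  v=0011: Γ:[] Δ:[(p1 → (p1 → p0))=T] refutes=False
  v=0100: Γ:[] Δ:[(p1 → (p1 → p0))=F] refutes=True  ← countermodel

Result: [0, 1, 0, 0]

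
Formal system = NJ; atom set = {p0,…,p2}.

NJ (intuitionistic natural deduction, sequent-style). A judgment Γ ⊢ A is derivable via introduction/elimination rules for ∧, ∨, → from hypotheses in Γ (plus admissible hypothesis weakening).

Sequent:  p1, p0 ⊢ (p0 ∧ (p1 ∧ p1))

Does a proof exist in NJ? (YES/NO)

Derivation trace:
[∧I] p1, p0 ⊢ (p0 ∧ (p1 ∧ p1))
  [Ax] p0 ⊢ p0
  [∧I] p1, p0 ⊢ (p1 ∧ p1)
    [Ax] p1 ⊢ p1
    [Wk] p1, p0 ⊢ p1
      [Ax] p1 ⊢ p1

Result: YES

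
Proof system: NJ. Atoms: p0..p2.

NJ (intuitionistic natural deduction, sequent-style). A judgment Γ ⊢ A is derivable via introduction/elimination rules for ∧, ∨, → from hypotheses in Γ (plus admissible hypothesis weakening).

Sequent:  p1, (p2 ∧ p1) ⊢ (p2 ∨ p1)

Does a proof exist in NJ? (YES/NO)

Derivation (root first):
[Wk] p1, (p2 ∧ p1) ⊢ (p2 ∨ p1)
  [∨I₂] p1 ⊢ (p2 ∨ p1)
    [Ax] p1 ⊢ p1

Result: YES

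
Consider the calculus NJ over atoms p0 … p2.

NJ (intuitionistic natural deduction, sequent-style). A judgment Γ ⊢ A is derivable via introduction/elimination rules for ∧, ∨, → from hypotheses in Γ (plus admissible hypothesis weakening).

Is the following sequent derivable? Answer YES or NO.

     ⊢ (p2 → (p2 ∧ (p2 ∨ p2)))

Proof tree:
[→I]  ⊢ (p2 → (p2 ∧ (p2 ∨ p2)))
  [∧I] p2 ⊢ (p2 ∧ (p2 ∨ p2))
    [Ax] p2 ⊢ p2
    [∨I₁] p2 ⊢ (p2 ∨ p2)
      [Ax] p2 ⊢ p2

Result: YES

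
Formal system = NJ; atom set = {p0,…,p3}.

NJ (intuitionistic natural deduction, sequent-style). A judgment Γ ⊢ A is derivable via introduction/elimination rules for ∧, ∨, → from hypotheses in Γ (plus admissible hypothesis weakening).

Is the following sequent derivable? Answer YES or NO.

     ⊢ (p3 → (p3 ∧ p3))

Derivation trace:
[→I]  ⊢ (p3 → (p3 ∧ p3))
  [∧I] p3 ⊢ (p3 ∧ p3)
    [Ax] p3 ⊢ p3
    [Wk] p3, p3 ⊢ p3
      [Ax] p3 ⊢ p3

Result: YES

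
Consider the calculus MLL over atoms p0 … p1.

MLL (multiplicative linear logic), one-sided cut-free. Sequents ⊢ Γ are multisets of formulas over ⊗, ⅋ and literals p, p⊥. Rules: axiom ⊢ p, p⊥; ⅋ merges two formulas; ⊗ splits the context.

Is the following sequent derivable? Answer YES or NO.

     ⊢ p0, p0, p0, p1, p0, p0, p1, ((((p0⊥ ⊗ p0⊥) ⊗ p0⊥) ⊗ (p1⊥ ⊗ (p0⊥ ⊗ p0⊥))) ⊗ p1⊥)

Derivation (root first):
[⊗]  ⊢ p0, p0, p0, p1, p0, p0, p1, ((((p0⊥ ⊗ p0⊥) ⊗ p0⊥) ⊗ (p1⊥ ⊗ (p0⊥ ⊗ p0⊥))) ⊗ p1⊥)
  [⊗]  ⊢ p0, p0, p0, p1, p0, p0, (((p0⊥ ⊗ p0⊥) ⊗ p0⊥) ⊗ (p1⊥ ⊗ (p0⊥ ⊗ p0⊥)))
    [⊗]  ⊢ p0, p0, p0, ((p0⊥ ⊗ p0⊥) ⊗ p0⊥)
      [⊗]  ⊢ p0, p0, (p0⊥ ⊗ p0⊥)
        [Ax]  ⊢ p0, p0⊥
        [Ax]  ⊢ p0, p0⊥
      [Ax]  ⊢ p0, p0⊥
    [⊗]  ⊢ p1, p0, p0, (p1⊥ ⊗ (p0⊥ ⊗ p0⊥))
      [Ax]  ⊢ p1, p1⊥
      [⊗]  ⊢ p0, p0, (p0⊥ ⊗ p0⊥)
        [Ax]  ⊢ p0, p0⊥
        [Ax]  ⊢ p0, p0⊥
  [Ax]  ⊢ p1, p1⊥

Result: YES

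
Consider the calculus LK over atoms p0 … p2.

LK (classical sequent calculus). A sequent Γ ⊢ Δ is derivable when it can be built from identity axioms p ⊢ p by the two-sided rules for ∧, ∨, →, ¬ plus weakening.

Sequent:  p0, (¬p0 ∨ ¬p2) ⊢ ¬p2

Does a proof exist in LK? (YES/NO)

Derivation trace:
[∨L] p0, (¬p0 ∨ ¬p2) ⊢ ¬p2
  [¬L] p0, ¬p0 ⊢ 
    [Ax] p0 ⊢ p0
  [¬L] ¬p2 ⊢ ¬p2
    [¬R]  ⊢ p2, ¬p2
      [Ax] p2 ⊢ p2

Result: YES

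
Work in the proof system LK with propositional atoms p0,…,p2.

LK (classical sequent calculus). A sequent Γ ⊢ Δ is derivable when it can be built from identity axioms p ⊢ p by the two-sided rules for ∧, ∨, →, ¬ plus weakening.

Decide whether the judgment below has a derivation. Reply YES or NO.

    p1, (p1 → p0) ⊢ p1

Derivation (root first):
[→L] p1, (p1 → p0) ⊢ p1
  [Ax] p1 ⊢ p1
  [WL] p1, p0 ⊢ p1
    [Ax] p1 ⊢ p1

Result: YES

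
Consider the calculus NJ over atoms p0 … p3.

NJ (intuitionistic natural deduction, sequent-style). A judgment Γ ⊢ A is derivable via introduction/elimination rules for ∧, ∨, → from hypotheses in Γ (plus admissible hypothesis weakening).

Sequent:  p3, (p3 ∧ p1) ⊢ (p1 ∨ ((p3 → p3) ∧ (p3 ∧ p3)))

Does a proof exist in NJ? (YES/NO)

Derivation trace:
[∨I₂] p3, (p3 ∧ p1) ⊢ (p1 ∨ ((p3 → p3) ∧ (p3 ∧ p3)))
  [Wk] p3, (p3 ∧ p1) ⊢ ((p3 → p3) ∧ (p3 ∧ p3))
    [∧I] p3 ⊢ ((p3 → p3) ∧ (p3 ∧ p3))
      [→I]  ⊢ (p3 → p3)
        [Ax] p3 ⊢ p3
      [∧I] p3 ⊢ (p3 ∧ p3)
        [Ax] p3 ⊢ p3
        [Ax] p3 ⊢ p3

Result: YES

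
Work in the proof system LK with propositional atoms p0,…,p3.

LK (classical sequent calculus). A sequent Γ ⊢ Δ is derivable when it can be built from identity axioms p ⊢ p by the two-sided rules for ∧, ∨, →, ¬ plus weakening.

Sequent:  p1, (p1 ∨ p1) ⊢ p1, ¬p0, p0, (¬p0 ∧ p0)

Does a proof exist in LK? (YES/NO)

Proof tree:
[∧R] p1, (p1 ∨ p1) ⊢ p1, ¬p0, p0, (¬p0 ∧ p0)
  [WL] p1 ⊢ p0, ¬p0
    [¬R]  ⊢ p0, ¬p0
      [Ax] p0 ⊢ p0
  [∨L] (p1 ∨ p1) ⊢ p1, ¬p0, p0
    [WL] p1 ⊢ p0, ¬p0
      [¬R]  ⊢ p0, ¬p0
        [Ax] p0 ⊢ p0
    [Ax] p1 ⊢ p1

Result: YES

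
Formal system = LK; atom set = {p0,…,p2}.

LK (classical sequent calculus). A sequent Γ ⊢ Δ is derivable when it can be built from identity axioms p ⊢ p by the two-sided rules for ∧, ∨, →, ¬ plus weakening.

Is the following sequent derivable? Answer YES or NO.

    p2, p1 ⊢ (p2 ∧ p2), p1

Proof tree:
[WL] p2, p1 ⊢ (p2 ∧ p2), p1
  [WR] p2 ⊢ (p2 ∧ p2), p1
    [∧R] p2 ⊢ (p2 ∧ p2)
      [Ax] p2 ⊢ p2
      [Ax] p2 ⊢ p2

Result: YES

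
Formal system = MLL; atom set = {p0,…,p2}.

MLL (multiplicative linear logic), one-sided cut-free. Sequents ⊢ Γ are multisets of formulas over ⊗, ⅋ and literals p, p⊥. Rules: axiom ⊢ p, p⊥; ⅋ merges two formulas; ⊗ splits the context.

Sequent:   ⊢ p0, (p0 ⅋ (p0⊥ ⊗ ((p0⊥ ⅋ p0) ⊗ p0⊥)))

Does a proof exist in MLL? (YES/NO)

Derivation trace:
[⅋]  ⊢ p0, (p0 ⅋ (p0⊥ ⊗ ((p0⊥ ⅋ p0) ⊗ p0⊥)))
  [⊗]  ⊢ p0, p0, (p0⊥ ⊗ ((p0⊥ ⅋ p0) ⊗ p0⊥))
    [Ax]  ⊢ p0, p0⊥
    [⊗]  ⊢ p0, ((p0⊥ ⅋ p0) ⊗ p0⊥)
      [⅋]  ⊢ (p0⊥ ⅋ p0)
        [Ax]  ⊢ p0, p0⊥
      [Ax]  ⊢ p0, p0⊥

Result: YES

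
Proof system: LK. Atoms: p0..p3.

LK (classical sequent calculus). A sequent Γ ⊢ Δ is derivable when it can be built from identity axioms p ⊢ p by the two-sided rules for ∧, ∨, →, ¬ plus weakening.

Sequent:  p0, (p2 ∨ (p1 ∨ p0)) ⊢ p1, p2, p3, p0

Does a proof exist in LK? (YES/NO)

Derivation trace:
[∨L] p0, (p2 ∨ (p1 ∨ p0)) ⊢ p1, p2, p3, p0
  [WL] p0, p2 ⊢ p0, p2
    [WR] p0 ⊢ p0, p2
      [Ax] p0 ⊢ p0
  [WR] (p1 ∨ p0) ⊢ p1, p0, p3
    [∨L] (p1 ∨ p0) ⊢ p1, p0
      [Ax] p1 ⊢ p1
      [Ax] p0 ⊢ p0

Result: YES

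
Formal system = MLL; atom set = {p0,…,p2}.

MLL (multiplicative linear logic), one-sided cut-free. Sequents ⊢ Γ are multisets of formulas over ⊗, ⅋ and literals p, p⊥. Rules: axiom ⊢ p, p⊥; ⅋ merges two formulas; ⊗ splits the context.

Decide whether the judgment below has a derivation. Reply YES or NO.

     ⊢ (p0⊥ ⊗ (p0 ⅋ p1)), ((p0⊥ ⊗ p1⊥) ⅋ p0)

Derivation (root first):
[⅋]  ⊢ (p0⊥ ⊗ (p0 ⅋ p1)), ((p0⊥ ⊗ p1⊥) ⅋ p0)
  [⊗]  ⊢ p0, (p0⊥ ⊗ p1⊥), (p0⊥ ⊗ (p0 ⅋ p1))
    [Ax]  ⊢ p0, p0⊥
    [⅋]  ⊢ (p0⊥ ⊗ p1⊥), (p0 ⅋ p1)
      [⊗]  ⊢ p0, p1, (p0⊥ ⊗ p1⊥)
        [Ax]  ⊢ p0, p0⊥
        [Ax]  ⊢ p1, p1⊥

Result: YES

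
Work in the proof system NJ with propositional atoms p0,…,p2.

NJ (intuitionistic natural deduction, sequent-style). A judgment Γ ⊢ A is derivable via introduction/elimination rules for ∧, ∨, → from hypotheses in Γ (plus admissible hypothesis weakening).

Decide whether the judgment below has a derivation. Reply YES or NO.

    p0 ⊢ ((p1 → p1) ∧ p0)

Proof tree:
[∧I] p0 ⊢ ((p1 → p1) ∧ p0)
  [→I]  ⊢ (p1 → p1)
    [Ax] p1 ⊢ p1
  [Ax] p0 ⊢ p0

Result: YES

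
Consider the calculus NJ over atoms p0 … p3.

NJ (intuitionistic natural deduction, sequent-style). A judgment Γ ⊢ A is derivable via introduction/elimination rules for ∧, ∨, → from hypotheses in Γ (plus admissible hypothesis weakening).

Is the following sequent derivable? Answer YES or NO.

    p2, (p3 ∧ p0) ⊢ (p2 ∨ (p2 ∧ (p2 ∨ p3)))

Proof tree:
[∨I₂] p2, (p3 ∧ p0) ⊢ (p2 ∨ (p2 ∧ (p2 ∨ p3)))
  [∧I] p2, (p3 ∧ p0) ⊢ (p2 ∧ (p2 ∨ p3))
    [Ax] p2 ⊢ p2
    [Wk] p2, (p3 ∧ p0) ⊢ (p2 ∨ p3)
      [∨I₁] p2 ⊢ (p2 ∨ p3)
        [Ax] p2 ⊢ p2

Result: YES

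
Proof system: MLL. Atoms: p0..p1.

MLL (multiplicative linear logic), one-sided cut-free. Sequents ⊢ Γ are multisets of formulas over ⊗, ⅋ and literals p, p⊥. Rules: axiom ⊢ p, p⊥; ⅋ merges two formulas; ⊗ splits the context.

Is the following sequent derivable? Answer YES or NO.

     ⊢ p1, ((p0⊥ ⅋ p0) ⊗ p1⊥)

Derivation trace:
[⊗]  ⊢ p1, ((p0⊥ ⅋ p0) ⊗ p1⊥)
  [⅋]  ⊢ (p0⊥ ⅋ p0)
    [Ax]  ⊢ p0, p0⊥
  [Ax]  ⊢ p1, p1⊥

Result: YES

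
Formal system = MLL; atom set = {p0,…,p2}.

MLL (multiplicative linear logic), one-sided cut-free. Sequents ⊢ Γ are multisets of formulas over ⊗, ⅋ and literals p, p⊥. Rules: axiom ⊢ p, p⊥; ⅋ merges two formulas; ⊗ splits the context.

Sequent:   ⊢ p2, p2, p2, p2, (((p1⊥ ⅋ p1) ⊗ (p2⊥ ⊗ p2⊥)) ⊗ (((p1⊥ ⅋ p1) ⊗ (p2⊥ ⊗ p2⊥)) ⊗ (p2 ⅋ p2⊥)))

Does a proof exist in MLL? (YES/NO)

Derivation trace:
[⊗]  ⊢ p2, p2, p2, p2, (((p1⊥ ⅋ p1) ⊗ (p2⊥ ⊗ p2⊥)) ⊗ (((p1⊥ ⅋ p1) ⊗ (p2⊥ ⊗ p2⊥)) ⊗ (p2 ⅋ p2⊥)))
  [⊗]  ⊢ p2, p2, ((p1⊥ ⅋ p1) ⊗ (p2⊥ ⊗ p2⊥))
    [⅋]  ⊢ (p1⊥ ⅋ p1)
      [Ax]  ⊢ p1, p1⊥
    [⊗]  ⊢ p2, p2, (p2⊥ ⊗ p2⊥)
      [Ax]  ⊢ p2, p2⊥
      [Ax]  ⊢ p2, p2⊥
  [⊗]  ⊢ p2, p2, (((p1⊥ ⅋ p1) ⊗ (p2⊥ ⊗ p2⊥)) ⊗ (p2 ⅋ p2⊥))
    [⊗]  ⊢ p2, p2, ((p1⊥ ⅋ p1) ⊗ (p2⊥ ⊗ p2⊥))
      [⅋]  ⊢ (p1⊥ ⅋ p1)
        [Ax]  ⊢ p1, p1⊥
      [⊗]  ⊢ p2, p2, (p2⊥ ⊗ p2⊥)
        [Ax]  ⊢ p2, p2⊥
        [Ax]  ⊢ p2, p2⊥
    [⅋]  ⊢ (p2 ⅋ p2⊥)
      [Ax]  ⊢ p2, p2⊥

Result: YES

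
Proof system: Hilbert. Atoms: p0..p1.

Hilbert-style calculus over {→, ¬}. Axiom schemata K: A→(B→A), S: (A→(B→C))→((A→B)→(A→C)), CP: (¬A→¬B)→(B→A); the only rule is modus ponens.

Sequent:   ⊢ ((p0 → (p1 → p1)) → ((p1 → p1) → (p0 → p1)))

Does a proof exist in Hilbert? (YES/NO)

Enumerate valuations to refute Γ ⊢ Δ:
  v=00: Γ:[] Δ:[((p0 → (p1 → p1)) → ((p1 → p1) → (p0 → p1)))=T] refutes=False
  v=01: Γ:[] Δ:[((p0 → (p1 → p1)) → ((p1 → p1) → (p0 → p1)))=T] refutes=False
  v=10: Γ:[] Δ:[((p0 → (p1 → p1)) → ((p1 → p1) → (p0 → p1)))=F] refutes=True  ← countermodel

Result: NO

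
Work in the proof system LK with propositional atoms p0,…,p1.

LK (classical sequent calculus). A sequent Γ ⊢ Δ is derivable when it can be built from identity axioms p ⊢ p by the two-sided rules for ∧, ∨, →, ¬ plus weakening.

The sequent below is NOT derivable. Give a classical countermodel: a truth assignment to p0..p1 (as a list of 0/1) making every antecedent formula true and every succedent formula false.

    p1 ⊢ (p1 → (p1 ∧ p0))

Enumerate valuations to refute Γ ⊢ Δ:
  v=00: Γ:[p1=F] Δ:[(p1 → (p1 ∧ p0))=T] refutes=False
  v=01: Γ:[p1=T] Δ:[(p1 → (p1 ∧ p0))=F] refutes=True  ← countermodel

Result: [0, 1]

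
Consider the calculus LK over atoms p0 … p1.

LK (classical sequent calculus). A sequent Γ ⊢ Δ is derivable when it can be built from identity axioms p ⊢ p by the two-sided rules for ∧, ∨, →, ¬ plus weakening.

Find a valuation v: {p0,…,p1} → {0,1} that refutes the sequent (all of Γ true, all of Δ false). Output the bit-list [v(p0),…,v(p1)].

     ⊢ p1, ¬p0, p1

Truth-table refutation:
  v=00: Γ:[] Δ:[p1=F, ¬p0=T, p1=F] refutes=False
  v=01: Γ:[] Δ:[p1=T, ¬p0=T, p1=T] refutes=False
  v=10: Γ:[] Δ:[p1=F, ¬p0=F, p1=F] refutes=True  ← countermodel

Result: [1, 0]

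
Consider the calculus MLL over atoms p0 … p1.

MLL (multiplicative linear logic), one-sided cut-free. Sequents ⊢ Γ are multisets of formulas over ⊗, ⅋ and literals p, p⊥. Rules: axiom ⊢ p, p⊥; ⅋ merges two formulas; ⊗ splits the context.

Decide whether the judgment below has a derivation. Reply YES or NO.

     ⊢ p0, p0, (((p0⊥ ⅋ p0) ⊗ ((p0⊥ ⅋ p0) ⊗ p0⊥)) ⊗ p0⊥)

Derivation trace:
[⊗]  ⊢ p0, p0, (((p0⊥ ⅋ p0) ⊗ ((p0⊥ ⅋ p0) ⊗ p0⊥)) ⊗ p0⊥)
  [⊗]  ⊢ p0, ((p0⊥ ⅋ p0) ⊗ ((p0⊥ ⅋ p0) ⊗ p0⊥))
    [⅋]  ⊢ (p0⊥ ⅋ p0)
      [Ax]  ⊢ p0, p0⊥
    [⊗]  ⊢ p0, ((p0⊥ ⅋ p0) ⊗ p0⊥)
      [⅋]  ⊢ (p0⊥ ⅋ p0)
        [Ax]  ⊢ p0, p0⊥
      [Ax]  ⊢ p0, p0⊥
  [Ax]  ⊢ p0, p0⊥

Result: YES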